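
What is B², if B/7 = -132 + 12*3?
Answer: 451584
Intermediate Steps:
B = -672 (B = 7*(-132 + 12*3) = 7*(-132 + 36) = 7*(-96) = -672)
B² = (-672)² = 451584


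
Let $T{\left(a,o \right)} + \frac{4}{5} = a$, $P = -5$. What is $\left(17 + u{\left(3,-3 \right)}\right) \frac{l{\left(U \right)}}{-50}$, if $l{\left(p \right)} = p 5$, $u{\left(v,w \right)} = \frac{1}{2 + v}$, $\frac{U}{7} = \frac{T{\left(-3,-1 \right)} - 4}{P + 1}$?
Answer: $- \frac{11739}{500} \approx -23.478$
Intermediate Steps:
$T{\left(a,o \right)} = - \frac{4}{5} + a$
$U = \frac{273}{20}$ ($U = 7 \frac{\left(- \frac{4}{5} - 3\right) - 4}{-5 + 1} = 7 \frac{- \frac{19}{5} - 4}{-4} = 7 \left(\left(- \frac{39}{5}\right) \left(- \frac{1}{4}\right)\right) = 7 \cdot \frac{39}{20} = \frac{273}{20} \approx 13.65$)
$l{\left(p \right)} = 5 p$
$\left(17 + u{\left(3,-3 \right)}\right) \frac{l{\left(U \right)}}{-50} = \left(17 + \frac{1}{2 + 3}\right) \frac{5 \cdot \frac{273}{20}}{-50} = \left(17 + \frac{1}{5}\right) \frac{273}{4} \left(- \frac{1}{50}\right) = \left(17 + \frac{1}{5}\right) \left(- \frac{273}{200}\right) = \frac{86}{5} \left(- \frac{273}{200}\right) = - \frac{11739}{500}$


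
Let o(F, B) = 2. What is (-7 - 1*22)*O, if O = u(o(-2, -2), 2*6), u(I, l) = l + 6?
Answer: -522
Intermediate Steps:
u(I, l) = 6 + l
O = 18 (O = 6 + 2*6 = 6 + 12 = 18)
(-7 - 1*22)*O = (-7 - 1*22)*18 = (-7 - 22)*18 = -29*18 = -522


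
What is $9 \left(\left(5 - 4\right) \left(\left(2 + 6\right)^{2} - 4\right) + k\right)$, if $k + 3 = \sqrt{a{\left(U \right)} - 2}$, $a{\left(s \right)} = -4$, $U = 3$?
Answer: $513 + 9 i \sqrt{6} \approx 513.0 + 22.045 i$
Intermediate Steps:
$k = -3 + i \sqrt{6}$ ($k = -3 + \sqrt{-4 - 2} = -3 + \sqrt{-6} = -3 + i \sqrt{6} \approx -3.0 + 2.4495 i$)
$9 \left(\left(5 - 4\right) \left(\left(2 + 6\right)^{2} - 4\right) + k\right) = 9 \left(\left(5 - 4\right) \left(\left(2 + 6\right)^{2} - 4\right) - \left(3 - i \sqrt{6}\right)\right) = 9 \left(1 \left(8^{2} - 4\right) - \left(3 - i \sqrt{6}\right)\right) = 9 \left(1 \left(64 - 4\right) - \left(3 - i \sqrt{6}\right)\right) = 9 \left(1 \cdot 60 - \left(3 - i \sqrt{6}\right)\right) = 9 \left(60 - \left(3 - i \sqrt{6}\right)\right) = 9 \left(57 + i \sqrt{6}\right) = 513 + 9 i \sqrt{6}$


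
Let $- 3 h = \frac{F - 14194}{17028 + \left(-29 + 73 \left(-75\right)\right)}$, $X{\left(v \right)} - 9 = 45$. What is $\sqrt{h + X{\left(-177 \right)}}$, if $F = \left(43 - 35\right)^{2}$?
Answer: $\frac{\sqrt{1806404286}}{5762} \approx 7.3762$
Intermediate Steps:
$X{\left(v \right)} = 54$ ($X{\left(v \right)} = 9 + 45 = 54$)
$F = 64$ ($F = \left(43 - 35\right)^{2} = 8^{2} = 64$)
$h = \frac{2355}{5762}$ ($h = - \frac{\left(64 - 14194\right) \frac{1}{17028 + \left(-29 + 73 \left(-75\right)\right)}}{3} = - \frac{\left(-14130\right) \frac{1}{17028 - 5504}}{3} = - \frac{\left(-14130\right) \frac{1}{11524}}{3} = \left(- \frac{1}{3}\right) \left(- \frac{7065}{5762}\right) = \frac{2355}{5762} \approx 0.40871$)
$\sqrt{h + X{\left(-177 \right)}} = \sqrt{\frac{2355}{5762} + 54} = \sqrt{\frac{313503}{5762}} = \frac{\sqrt{1806404286}}{5762}$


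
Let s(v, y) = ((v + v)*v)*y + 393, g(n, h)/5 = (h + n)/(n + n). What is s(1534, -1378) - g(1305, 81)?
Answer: -188073628824/29 ≈ -6.4853e+9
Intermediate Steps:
g(n, h) = 5*(h + n)/(2*n) (g(n, h) = 5*((h + n)/(n + n)) = 5*((h + n)/((2*n))) = 5*((h + n)*(1/(2*n))) = 5*((h + n)/(2*n)) = 5*(h + n)/(2*n))
s(v, y) = 393 + 2*y*v² (s(v, y) = ((2*v)*v)*y + 393 = (2*v²)*y + 393 = 2*y*v² + 393 = 393 + 2*y*v²)
s(1534, -1378) - g(1305, 81) = (393 + 2*(-1378)*1534²) - 5*(81 + 1305)/(2*1305) = (393 + 2*(-1378)*2353156) - 5*1386/(2*1305) = (393 - 6485297936) - 1*77/29 = -6485297543 - 77/29 = -188073628824/29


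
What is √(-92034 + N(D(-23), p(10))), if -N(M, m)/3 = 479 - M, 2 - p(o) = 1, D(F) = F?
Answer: 2*I*√23385 ≈ 305.84*I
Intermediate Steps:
p(o) = 1 (p(o) = 2 - 1*1 = 2 - 1 = 1)
N(M, m) = -1437 + 3*M (N(M, m) = -3*(479 - M) = -1437 + 3*M)
√(-92034 + N(D(-23), p(10))) = √(-92034 + (-1437 + 3*(-23))) = √(-92034 + (-1437 - 69)) = √(-92034 - 1506) = √(-93540) = 2*I*√23385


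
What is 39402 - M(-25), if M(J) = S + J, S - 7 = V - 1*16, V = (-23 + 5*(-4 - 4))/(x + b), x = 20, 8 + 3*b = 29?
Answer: 118315/3 ≈ 39438.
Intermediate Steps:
b = 7 (b = -8/3 + (⅓)*29 = -8/3 + 29/3 = 7)
V = -7/3 (V = (-23 + 5*(-4 - 4))/(20 + 7) = (-23 + 5*(-8))/27 = (-23 - 40)*(1/27) = -63*1/27 = -7/3 ≈ -2.3333)
S = -34/3 (S = 7 + (-7/3 - 1*16) = 7 + (-7/3 - 16) = 7 - 55/3 = -34/3 ≈ -11.333)
M(J) = -34/3 + J
39402 - M(-25) = 39402 - (-34/3 - 25) = 39402 - 1*(-109/3) = 39402 + 109/3 = 118315/3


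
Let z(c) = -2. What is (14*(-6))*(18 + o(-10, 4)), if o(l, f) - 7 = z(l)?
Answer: -1932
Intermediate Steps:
o(l, f) = 5 (o(l, f) = 7 - 2 = 5)
(14*(-6))*(18 + o(-10, 4)) = (14*(-6))*(18 + 5) = -84*23 = -1932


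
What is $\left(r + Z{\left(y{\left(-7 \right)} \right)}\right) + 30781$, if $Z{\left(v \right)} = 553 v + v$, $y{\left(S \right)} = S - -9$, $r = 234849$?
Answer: $266738$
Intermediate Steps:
$y{\left(S \right)} = 9 + S$ ($y{\left(S \right)} = S + 9 = 9 + S$)
$Z{\left(v \right)} = 554 v$
$\left(r + Z{\left(y{\left(-7 \right)} \right)}\right) + 30781 = \left(234849 + 554 \left(9 - 7\right)\right) + 30781 = \left(234849 + 554 \cdot 2\right) + 30781 = \left(234849 + 1108\right) + 30781 = 235957 + 30781 = 266738$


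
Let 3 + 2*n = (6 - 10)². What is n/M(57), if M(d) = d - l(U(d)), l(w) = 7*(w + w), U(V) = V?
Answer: -1/114 ≈ -0.0087719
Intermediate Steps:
l(w) = 14*w (l(w) = 7*(2*w) = 14*w)
M(d) = -13*d (M(d) = d - 14*d = -13*d)
n = 13/2 (n = -3/2 + (6 - 10)²/2 = -3/2 + (½)*(-4)² = -3/2 + (½)*16 = -3/2 + 8 = 13/2 ≈ 6.5000)
n/M(57) = 13/(2*((-13*57))) = (13/2)/(-741) = (13/2)*(-1/741) = -1/114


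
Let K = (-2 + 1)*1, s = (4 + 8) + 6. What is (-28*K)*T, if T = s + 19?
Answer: 1036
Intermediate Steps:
s = 18 (s = 12 + 6 = 18)
T = 37 (T = 18 + 19 = 37)
K = -1 (K = -1*1 = -1)
(-28*K)*T = -28*(-1)*37 = 28*37 = 1036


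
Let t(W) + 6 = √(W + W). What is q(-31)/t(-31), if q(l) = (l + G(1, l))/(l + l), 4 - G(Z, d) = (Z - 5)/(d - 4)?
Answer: -2847/106330 - 949*I*√62/212660 ≈ -0.026775 - 0.035138*I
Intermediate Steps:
G(Z, d) = 4 - (-5 + Z)/(-4 + d) (G(Z, d) = 4 - (Z - 5)/(d - 4) = 4 - (-5 + Z)/(-4 + d))
q(l) = (l + (-12 + 4*l)/(-4 + l))/(2*l) (q(l) = (l + (-11 - 1*1 + 4*l)/(-4 + l))/(l + l) = (l + (-11 - 1 + 4*l)/(-4 + l))/((2*l)) = (l + (-12 + 4*l)/(-4 + l))*(1/(2*l)) = (l + (-12 + 4*l)/(-4 + l))/(2*l))
t(W) = -6 + √2*√W (t(W) = -6 + √(W + W) = -6 + √(2*W) = -6 + √2*√W)
q(-31)/t(-31) = ((½)*(-12 + (-31)²)/(-31*(-4 - 31)))/(-6 + √2*√(-31)) = ((½)*(-1/31)*(-12 + 961)/(-35))/(-6 + √2*(I*√31)) = ((½)*(-1/31)*(-1/35)*949)/(-6 + I*√62) = 949/(2170*(-6 + I*√62))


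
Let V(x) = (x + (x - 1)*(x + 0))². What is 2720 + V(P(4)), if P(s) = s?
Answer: 2976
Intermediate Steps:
V(x) = (x + x*(-1 + x))² (V(x) = (x + (-1 + x)*x)² = (x + x*(-1 + x))²)
2720 + V(P(4)) = 2720 + 4⁴ = 2720 + 256 = 2976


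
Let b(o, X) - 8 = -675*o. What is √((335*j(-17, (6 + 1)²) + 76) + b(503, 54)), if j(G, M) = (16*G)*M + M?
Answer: I*√4787906 ≈ 2188.1*I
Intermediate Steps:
j(G, M) = M + 16*G*M (j(G, M) = 16*G*M + M = M + 16*G*M)
b(o, X) = 8 - 675*o
√((335*j(-17, (6 + 1)²) + 76) + b(503, 54)) = √((335*((6 + 1)²*(1 + 16*(-17))) + 76) + (8 - 675*503)) = √((335*(7²*(1 - 272)) + 76) + (8 - 339525)) = √((335*(49*(-271)) + 76) - 339517) = √((335*(-13279) + 76) - 339517) = √((-4448465 + 76) - 339517) = √(-4448389 - 339517) = √(-4787906) = I*√4787906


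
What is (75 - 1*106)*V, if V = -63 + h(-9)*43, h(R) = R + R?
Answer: 25947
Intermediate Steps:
h(R) = 2*R
V = -837 (V = -63 + (2*(-9))*43 = -63 - 18*43 = -63 - 774 = -837)
(75 - 1*106)*V = (75 - 1*106)*(-837) = (75 - 106)*(-837) = -31*(-837) = 25947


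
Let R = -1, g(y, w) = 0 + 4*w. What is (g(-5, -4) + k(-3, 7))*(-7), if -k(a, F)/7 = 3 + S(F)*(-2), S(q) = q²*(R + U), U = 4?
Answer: -14147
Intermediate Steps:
g(y, w) = 4*w
S(q) = 3*q² (S(q) = q²*(-1 + 4) = q²*3 = 3*q²)
k(a, F) = -21 + 42*F² (k(a, F) = -7*(3 + (3*F²)*(-2)) = -7*(3 - 6*F²) = -21 + 42*F²)
(g(-5, -4) + k(-3, 7))*(-7) = (4*(-4) + (-21 + 42*7²))*(-7) = (-16 + (-21 + 42*49))*(-7) = (-16 + (-21 + 2058))*(-7) = (-16 + 2037)*(-7) = 2021*(-7) = -14147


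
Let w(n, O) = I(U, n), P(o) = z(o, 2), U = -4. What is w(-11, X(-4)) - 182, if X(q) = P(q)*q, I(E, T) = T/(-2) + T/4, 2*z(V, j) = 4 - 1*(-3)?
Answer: -717/4 ≈ -179.25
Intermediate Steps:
z(V, j) = 7/2 (z(V, j) = (4 - 1*(-3))/2 = (4 + 3)/2 = (½)*7 = 7/2)
P(o) = 7/2
I(E, T) = -T/4 (I(E, T) = T*(-½) + T*(¼) = -T/2 + T/4 = -T/4)
X(q) = 7*q/2
w(n, O) = -n/4
w(-11, X(-4)) - 182 = -¼*(-11) - 182 = 11/4 - 182 = -717/4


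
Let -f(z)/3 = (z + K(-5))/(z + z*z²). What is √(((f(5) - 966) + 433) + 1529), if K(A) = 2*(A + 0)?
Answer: √673374/26 ≈ 31.561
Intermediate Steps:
K(A) = 2*A
f(z) = -3*(-10 + z)/(z + z³) (f(z) = -3*(z + 2*(-5))/(z + z*z²) = -3*(z - 10)/(z + z³) = -3*(-10 + z)/(z + z³))
√(((f(5) - 966) + 433) + 1529) = √((((30 - 3*5)/(5 + 5³) - 966) + 433) + 1529) = √((((30 - 15)/(5 + 125) - 966) + 433) + 1529) = √(((15/130 - 966) + 433) + 1529) = √((((1/130)*15 - 966) + 433) + 1529) = √(((3/26 - 966) + 433) + 1529) = √((-25113/26 + 433) + 1529) = √(-13855/26 + 1529) = √(25899/26) = √673374/26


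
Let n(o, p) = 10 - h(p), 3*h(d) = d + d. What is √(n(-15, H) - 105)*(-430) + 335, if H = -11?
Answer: 335 - 430*I*√789/3 ≈ 335.0 - 4026.1*I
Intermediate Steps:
h(d) = 2*d/3 (h(d) = (d + d)/3 = (2*d)/3 = 2*d/3)
n(o, p) = 10 - 2*p/3
√(n(-15, H) - 105)*(-430) + 335 = √((10 - ⅔*(-11)) - 105)*(-430) + 335 = √((10 + 22/3) - 105)*(-430) + 335 = √(52/3 - 105)*(-430) + 335 = √(-263/3)*(-430) + 335 = (I*√789/3)*(-430) + 335 = -430*I*√789/3 + 335 = 335 - 430*I*√789/3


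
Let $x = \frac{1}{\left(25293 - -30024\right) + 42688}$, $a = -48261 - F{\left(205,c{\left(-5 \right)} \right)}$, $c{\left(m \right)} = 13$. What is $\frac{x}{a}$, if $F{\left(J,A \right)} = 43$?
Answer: $- \frac{1}{4734033520} \approx -2.1124 \cdot 10^{-10}$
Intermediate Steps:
$a = -48304$ ($a = -48261 - 43 = -48304$)
$x = \frac{1}{98005}$ ($x = \frac{1}{\left(25293 + 30024\right) + 42688} = \frac{1}{55317 + 42688} = \frac{1}{98005} \approx 1.0204 \cdot 10^{-5}$)
$\frac{x}{a} = \frac{1}{98005 \left(-48304\right)} = \frac{1}{98005} \left(- \frac{1}{48304}\right) = - \frac{1}{4734033520}$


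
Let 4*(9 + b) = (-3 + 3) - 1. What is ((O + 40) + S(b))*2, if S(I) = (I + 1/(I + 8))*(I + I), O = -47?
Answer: 7157/20 ≈ 357.85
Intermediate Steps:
b = -37/4 (b = -9 + ((-3 + 3) - 1)/4 = -9 + (0 - 1)/4 = -9 + (1/4)*(-1) = -9 - 1/4 = -37/4 ≈ -9.2500)
S(I) = 2*I*(I + 1/(8 + I)) (S(I) = (I + 1/(8 + I))*(2*I) = 2*I*(I + 1/(8 + I)))
((O + 40) + S(b))*2 = ((-47 + 40) + 2*(-37/4)*(1 + (-37/4)**2 + 8*(-37/4))/(8 - 37/4))*2 = (-7 + 2*(-37/4)*(1 + 1369/16 - 74)/(-5/4))*2 = (-7 + 2*(-37/4)*(-4/5)*(201/16))*2 = (-7 + 7437/40)*2 = (7157/40)*2 = 7157/20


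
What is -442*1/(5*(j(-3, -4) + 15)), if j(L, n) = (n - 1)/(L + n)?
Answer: -1547/275 ≈ -5.6255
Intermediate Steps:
j(L, n) = (-1 + n)/(L + n)
-442*1/(5*(j(-3, -4) + 15)) = -442*1/(5*((-1 - 4)/(-3 - 4) + 15)) = -442*1/(5*(-5/(-7) + 15)) = -442*1/(5*(-⅐*(-5) + 15)) = -442*1/(5*(5/7 + 15)) = -442/((110/7)*5) = -442/550/7 = -442*7/550 = -1547/275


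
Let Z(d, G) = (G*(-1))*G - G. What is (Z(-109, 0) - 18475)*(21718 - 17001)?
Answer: -87146575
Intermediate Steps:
Z(d, G) = -G - G² (Z(d, G) = (-G)*G - G = -G² - G = -G - G²)
(Z(-109, 0) - 18475)*(21718 - 17001) = (-1*0*(1 + 0) - 18475)*(21718 - 17001) = (-1*0*1 - 18475)*4717 = (0 - 18475)*4717 = -18475*4717 = -87146575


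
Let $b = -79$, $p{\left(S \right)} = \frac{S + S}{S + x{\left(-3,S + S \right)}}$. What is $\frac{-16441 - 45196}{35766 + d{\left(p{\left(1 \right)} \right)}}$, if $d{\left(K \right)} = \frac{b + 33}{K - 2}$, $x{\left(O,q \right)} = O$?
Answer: $- \frac{184911}{107344} \approx -1.7226$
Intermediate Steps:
$p{\left(S \right)} = \frac{2 S}{-3 + S}$ ($p{\left(S \right)} = \frac{S + S}{S - 3} = \frac{2 S}{-3 + S}$)
$d{\left(K \right)} = - \frac{46}{-2 + K}$ ($d{\left(K \right)} = \frac{-79 + 33}{K - 2} = - \frac{46}{-2 + K}$)
$\frac{-16441 - 45196}{35766 + d{\left(p{\left(1 \right)} \right)}} = \frac{-16441 - 45196}{35766 - \frac{46}{-2 + 2 \cdot 1 \frac{1}{-3 + 1}}} = - \frac{61637}{35766 - \frac{46}{-2 + 2 \cdot 1 \frac{1}{-2}}} = - \frac{61637}{35766 - \frac{46}{-2 + 2 \cdot 1 \left(- \frac{1}{2}\right)}} = - \frac{61637}{35766 - \frac{46}{-2 - 1}} = - \frac{61637}{35766 - \frac{46}{-3}} = - \frac{61637}{35766 - - \frac{46}{3}} = - \frac{61637}{35766 + \frac{46}{3}} = - \frac{61637}{\frac{107344}{3}} = \left(-61637\right) \frac{3}{107344} = - \frac{184911}{107344}$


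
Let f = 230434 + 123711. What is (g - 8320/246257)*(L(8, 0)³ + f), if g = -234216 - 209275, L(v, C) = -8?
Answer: -38621240026334931/246257 ≈ -1.5683e+11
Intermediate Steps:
f = 354145
g = -443491
(g - 8320/246257)*(L(8, 0)³ + f) = (-443491 - 8320/246257)*((-8)³ + 354145) = (-443491 - 8320*1/246257)*(-512 + 354145) = (-443491 - 8320/246257)*353633 = -109212771507/246257*353633 = -38621240026334931/246257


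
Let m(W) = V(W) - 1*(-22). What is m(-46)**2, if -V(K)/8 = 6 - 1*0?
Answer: 676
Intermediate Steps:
V(K) = -48 (V(K) = -8*(6 - 1*0) = -8*(6 + 0) = -8*6 = -48)
m(W) = -26 (m(W) = -48 - 1*(-22) = -48 + 22 = -26)
m(-46)**2 = (-26)**2 = 676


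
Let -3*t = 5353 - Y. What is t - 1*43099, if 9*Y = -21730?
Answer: -1233580/27 ≈ -45688.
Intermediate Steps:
Y = -21730/9 (Y = (⅑)*(-21730) = -21730/9 ≈ -2414.4)
t = -69907/27 (t = -(5353 - 1*(-21730/9))/3 = -(5353 + 21730/9)/3 = -⅓*69907/9 = -69907/27 ≈ -2589.1)
t - 1*43099 = -69907/27 - 1*43099 = -69907/27 - 43099 = -1233580/27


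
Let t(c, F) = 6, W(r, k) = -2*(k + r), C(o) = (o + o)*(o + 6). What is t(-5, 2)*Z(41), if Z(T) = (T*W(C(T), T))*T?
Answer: -78569940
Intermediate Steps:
C(o) = 2*o*(6 + o) (C(o) = (2*o)*(6 + o) = 2*o*(6 + o))
W(r, k) = -2*k - 2*r
Z(T) = T²*(-2*T - 4*T*(6 + T)) (Z(T) = (T*(-2*T - 4*T*(6 + T)))*T = T²*(-2*T - 4*T*(6 + T)))
t(-5, 2)*Z(41) = 6*(41³*(-26 - 4*41)) = 6*(68921*(-26 - 164)) = 6*(68921*(-190)) = 6*(-13094990) = -78569940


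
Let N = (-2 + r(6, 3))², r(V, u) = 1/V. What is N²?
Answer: 14641/1296 ≈ 11.297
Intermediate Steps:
N = 121/36 (N = (-2 + 1/6)² = (-2 + ⅙)² = (-11/6)² = 121/36 ≈ 3.3611)
N² = (121/36)² = 14641/1296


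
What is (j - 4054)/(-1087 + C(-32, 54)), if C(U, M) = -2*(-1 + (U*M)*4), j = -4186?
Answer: -8240/12739 ≈ -0.64683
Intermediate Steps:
C(U, M) = 2 - 8*M*U (C(U, M) = -2*(-1 + (M*U)*4) = -2*(-1 + 4*M*U) = 2 - 8*M*U)
(j - 4054)/(-1087 + C(-32, 54)) = (-4186 - 4054)/(-1087 + (2 - 8*54*(-32))) = -8240/(-1087 + (2 + 13824)) = -8240/(-1087 + 13826) = -8240/12739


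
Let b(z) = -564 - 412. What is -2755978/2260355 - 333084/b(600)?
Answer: 3074582993/9041420 ≈ 340.06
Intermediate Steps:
b(z) = -976
-2755978/2260355 - 333084/b(600) = -2755978/2260355 - 333084/(-976) = -2755978*1/2260355 - 333084*(-1/976) = -2755978/2260355 + 83271/244 = 3074582993/9041420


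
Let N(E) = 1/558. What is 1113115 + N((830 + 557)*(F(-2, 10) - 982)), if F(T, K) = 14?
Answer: 621118171/558 ≈ 1.1131e+6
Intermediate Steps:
N(E) = 1/558
1113115 + N((830 + 557)*(F(-2, 10) - 982)) = 1113115 + 1/558 = 621118171/558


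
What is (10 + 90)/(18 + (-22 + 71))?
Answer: 100/67 ≈ 1.4925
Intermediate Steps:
(10 + 90)/(18 + (-22 + 71)) = 100/(18 + 49) = 100/67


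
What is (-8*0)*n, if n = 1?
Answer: 0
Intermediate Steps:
(-8*0)*n = -8*0*1 = 0*1 = 0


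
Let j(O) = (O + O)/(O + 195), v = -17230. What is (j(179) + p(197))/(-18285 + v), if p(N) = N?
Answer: -37018/6641305 ≈ -0.0055739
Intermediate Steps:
j(O) = 2*O/(195 + O) (j(O) = (2*O)/(195 + O) = 2*O/(195 + O))
(j(179) + p(197))/(-18285 + v) = (2*179/(195 + 179) + 197)/(-18285 - 17230) = (2*179/374 + 197)/(-35515) = (2*179*(1/374) + 197)*(-1/35515) = (179/187 + 197)*(-1/35515) = (37018/187)*(-1/35515) = -37018/6641305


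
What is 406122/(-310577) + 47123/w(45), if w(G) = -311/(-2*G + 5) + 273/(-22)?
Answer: -27374693720056/5081971451 ≈ -5386.6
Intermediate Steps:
w(G) = -273/22 - 311/(5 - 2*G) (w(G) = -311/(5 - 2*G) + 273*(-1/22) = -311/(5 - 2*G) - 273/22 = -273/22 - 311/(5 - 2*G))
406122/(-310577) + 47123/w(45) = 406122/(-310577) + 47123/(((8207 - 546*45)/(22*(-5 + 2*45)))) = 406122*(-1/310577) + 47123/(((8207 - 24570)/(22*(-5 + 90)))) = -406122/310577 + 47123/(((1/22)*(-16363)/85)) = -406122/310577 + 47123/(((1/22)*(1/85)*(-16363))) = -406122/310577 + 47123/(-16363/1870) = -406122/310577 + 47123*(-1870/16363) = -406122/310577 - 88120010/16363 = -27374693720056/5081971451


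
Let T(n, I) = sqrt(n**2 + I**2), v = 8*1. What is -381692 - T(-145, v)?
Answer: -381692 - sqrt(21089) ≈ -3.8184e+5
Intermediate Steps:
v = 8
T(n, I) = sqrt(I**2 + n**2)
-381692 - T(-145, v) = -381692 - sqrt(8**2 + (-145)**2) = -381692 - sqrt(64 + 21025) = -381692 - sqrt(21089)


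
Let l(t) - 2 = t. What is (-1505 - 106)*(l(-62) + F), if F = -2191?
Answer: 3626361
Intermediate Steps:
l(t) = 2 + t
(-1505 - 106)*(l(-62) + F) = (-1505 - 106)*((2 - 62) - 2191) = -1611*(-60 - 2191) = -1611*(-2251) = 3626361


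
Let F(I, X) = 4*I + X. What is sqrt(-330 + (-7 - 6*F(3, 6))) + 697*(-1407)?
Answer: -980679 + I*sqrt(445) ≈ -9.8068e+5 + 21.095*I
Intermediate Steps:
F(I, X) = X + 4*I
sqrt(-330 + (-7 - 6*F(3, 6))) + 697*(-1407) = sqrt(-330 + (-7 - 6*(6 + 4*3))) + 697*(-1407) = sqrt(-330 + (-7 - 6*(6 + 12))) - 980679 = sqrt(-330 + (-7 - 6*18)) - 980679 = sqrt(-330 + (-7 - 108)) - 980679 = sqrt(-330 - 115) - 980679 = sqrt(-445) - 980679 = I*sqrt(445) - 980679 = -980679 + I*sqrt(445)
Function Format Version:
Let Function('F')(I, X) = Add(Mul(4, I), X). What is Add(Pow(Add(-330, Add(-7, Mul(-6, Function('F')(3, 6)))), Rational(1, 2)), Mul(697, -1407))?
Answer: Add(-980679, Mul(I, Pow(445, Rational(1, 2)))) ≈ Add(-9.8068e+5, Mul(21.095, I))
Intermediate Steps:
Function('F')(I, X) = Add(X, Mul(4, I))
Add(Pow(Add(-330, Add(-7, Mul(-6, Function('F')(3, 6)))), Rational(1, 2)), Mul(697, -1407)) = Add(Pow(Add(-330, Add(-7, Mul(-6, Add(6, Mul(4, 3))))), Rational(1, 2)), Mul(697, -1407)) = Add(Pow(Add(-330, Add(-7, Mul(-6, Add(6, 12)))), Rational(1, 2)), -980679) = Add(Pow(Add(-330, Add(-7, Mul(-6, 18))), Rational(1, 2)), -980679) = Add(Pow(Add(-330, Add(-7, -108)), Rational(1, 2)), -980679) = Add(Pow(Add(-330, -115), Rational(1, 2)), -980679) = Add(Pow(-445, Rational(1, 2)), -980679) = Add(Mul(I, Pow(445, Rational(1, 2))), -980679) = Add(-980679, Mul(I, Pow(445, Rational(1, 2))))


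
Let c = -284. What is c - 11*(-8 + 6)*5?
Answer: -174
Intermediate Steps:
c - 11*(-8 + 6)*5 = -284 - 11*(-8 + 6)*5 = -284 - 11*(-2)*5 = -284 + 22*5 = -284 + 110 = -174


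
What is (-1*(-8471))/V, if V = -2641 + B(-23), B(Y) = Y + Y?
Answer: -8471/2687 ≈ -3.1526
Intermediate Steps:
B(Y) = 2*Y
V = -2687 (V = -2641 + 2*(-23) = -2641 - 46 = -2687)
(-1*(-8471))/V = -1*(-8471)/(-2687) = 8471*(-1/2687) = -8471/2687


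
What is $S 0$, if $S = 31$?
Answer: $0$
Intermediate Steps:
$S 0 = 31 \cdot 0 = 0$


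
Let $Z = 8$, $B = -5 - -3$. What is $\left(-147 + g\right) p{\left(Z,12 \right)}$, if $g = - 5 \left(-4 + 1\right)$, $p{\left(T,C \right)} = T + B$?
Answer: $-792$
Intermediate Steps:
$B = -2$ ($B = -5 + 3 = -2$)
$p{\left(T,C \right)} = -2 + T$ ($p{\left(T,C \right)} = T - 2 = -2 + T$)
$g = 15$ ($g = \left(-5\right) \left(-3\right) = 15$)
$\left(-147 + g\right) p{\left(Z,12 \right)} = \left(-147 + 15\right) \left(-2 + 8\right) = \left(-132\right) 6 = -792$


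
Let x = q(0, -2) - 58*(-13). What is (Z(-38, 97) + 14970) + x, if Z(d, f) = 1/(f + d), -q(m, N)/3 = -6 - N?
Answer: 928425/59 ≈ 15736.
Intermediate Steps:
q(m, N) = 18 + 3*N (q(m, N) = -3*(-6 - N) = 18 + 3*N)
Z(d, f) = 1/(d + f)
x = 766 (x = (18 + 3*(-2)) - 58*(-13) = (18 - 6) + 754 = 12 + 754 = 766)
(Z(-38, 97) + 14970) + x = (1/(-38 + 97) + 14970) + 766 = (1/59 + 14970) + 766 = 883231/59 + 766 = 928425/59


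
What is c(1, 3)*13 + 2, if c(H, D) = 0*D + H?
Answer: 15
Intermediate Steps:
c(H, D) = H (c(H, D) = 0 + H = H)
c(1, 3)*13 + 2 = 1*13 + 2 = 13 + 2 = 15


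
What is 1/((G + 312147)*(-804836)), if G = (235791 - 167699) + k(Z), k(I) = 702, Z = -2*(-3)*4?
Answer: -1/306595030676 ≈ -3.2616e-12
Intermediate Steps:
Z = 24 (Z = 6*4 = 24)
G = 68794 (G = (235791 - 167699) + 702 = 68092 + 702 = 68794)
1/((G + 312147)*(-804836)) = 1/((68794 + 312147)*(-804836)) = -1/804836/380941 = (1/380941)*(-1/804836) = -1/306595030676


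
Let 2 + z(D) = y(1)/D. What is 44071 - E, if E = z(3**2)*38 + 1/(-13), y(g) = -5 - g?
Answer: 1722724/39 ≈ 44172.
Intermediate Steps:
z(D) = -2 - 6/D (z(D) = -2 + (-5 - 1*1)/D = -2 + (-5 - 1)/D = -2 - 6/D)
E = -3955/39 (E = (-2 - 6/(3**2))*38 + 1/(-13) = (-2 - 6/9)*38 - 1/13 = (-2 - 6*1/9)*38 - 1/13 = (-2 - 2/3)*38 - 1/13 = -8/3*38 - 1/13 = -304/3 - 1/13 = -3955/39 ≈ -101.41)
44071 - E = 44071 - 1*(-3955/39) = 44071 + 3955/39 = 1722724/39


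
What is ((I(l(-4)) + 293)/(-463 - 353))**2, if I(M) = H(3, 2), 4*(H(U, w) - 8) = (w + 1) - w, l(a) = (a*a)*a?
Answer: 1452025/10653696 ≈ 0.13629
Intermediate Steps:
l(a) = a**3 (l(a) = a**2*a = a**3)
H(U, w) = 33/4 (H(U, w) = 8 + ((w + 1) - w)/4 = 8 + ((1 + w) - w)/4 = 8 + (1/4)*1 = 8 + 1/4 = 33/4)
I(M) = 33/4
((I(l(-4)) + 293)/(-463 - 353))**2 = ((33/4 + 293)/(-463 - 353))**2 = ((1205/4)/(-816))**2 = ((1205/4)*(-1/816))**2 = (-1205/3264)**2 = 1452025/10653696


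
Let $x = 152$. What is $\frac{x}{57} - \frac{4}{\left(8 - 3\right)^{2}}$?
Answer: $\frac{188}{75} \approx 2.5067$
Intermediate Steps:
$\frac{x}{57} - \frac{4}{\left(8 - 3\right)^{2}} = \frac{152}{57} - \frac{4}{\left(8 - 3\right)^{2}} = 152 \cdot \frac{1}{57} - \frac{4}{5^{2}} = \frac{8}{3} - \frac{4}{25} = \frac{188}{75}$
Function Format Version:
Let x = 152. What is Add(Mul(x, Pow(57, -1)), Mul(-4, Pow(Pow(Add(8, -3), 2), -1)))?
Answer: Rational(188, 75) ≈ 2.5067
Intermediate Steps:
Add(Mul(x, Pow(57, -1)), Mul(-4, Pow(Pow(Add(8, -3), 2), -1))) = Add(Mul(152, Pow(57, -1)), Mul(-4, Pow(Pow(Add(8, -3), 2), -1))) = Add(Mul(152, Rational(1, 57)), Mul(-4, Pow(Pow(5, 2), -1))) = Add(Rational(8, 3), Mul(-4, Pow(25, -1))) = Add(Rational(8, 3), Mul(-4, Rational(1, 25))) = Add(Rational(8, 3), Rational(-4, 25)) = Rational(188, 75)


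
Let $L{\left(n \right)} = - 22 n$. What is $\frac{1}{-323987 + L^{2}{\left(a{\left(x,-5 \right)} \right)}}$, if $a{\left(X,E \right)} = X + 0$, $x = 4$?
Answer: $- \frac{1}{316243} \approx -3.1621 \cdot 10^{-6}$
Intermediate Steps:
$a{\left(X,E \right)} = X$
$\frac{1}{-323987 + L^{2}{\left(a{\left(x,-5 \right)} \right)}} = \frac{1}{-323987 + \left(\left(-22\right) 4\right)^{2}} = \frac{1}{-323987 + \left(-88\right)^{2}} = \frac{1}{-323987 + 7744} = \frac{1}{-316243} = - \frac{1}{316243}$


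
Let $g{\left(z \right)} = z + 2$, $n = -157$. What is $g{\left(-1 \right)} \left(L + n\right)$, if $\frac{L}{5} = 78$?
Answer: $233$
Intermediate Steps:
$L = 390$ ($L = 5 \cdot 78 = 390$)
$g{\left(z \right)} = 2 + z$
$g{\left(-1 \right)} \left(L + n\right) = \left(2 - 1\right) \left(390 - 157\right) = 1 \cdot 233 = 233$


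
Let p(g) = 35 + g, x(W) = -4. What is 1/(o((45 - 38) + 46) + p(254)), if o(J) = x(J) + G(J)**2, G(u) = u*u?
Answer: 1/7890766 ≈ 1.2673e-7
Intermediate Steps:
G(u) = u**2
o(J) = -4 + J**4 (o(J) = -4 + (J**2)**2 = -4 + J**4)
1/(o((45 - 38) + 46) + p(254)) = 1/((-4 + ((45 - 38) + 46)**4) + (35 + 254)) = 1/((-4 + (7 + 46)**4) + 289) = 1/((-4 + 53**4) + 289) = 1/((-4 + 7890481) + 289) = 1/(7890477 + 289) = 1/7890766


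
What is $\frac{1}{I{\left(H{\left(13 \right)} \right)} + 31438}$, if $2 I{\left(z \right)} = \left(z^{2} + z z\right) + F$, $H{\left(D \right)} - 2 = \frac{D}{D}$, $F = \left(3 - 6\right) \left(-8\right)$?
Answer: $\frac{1}{31459} \approx 3.1787 \cdot 10^{-5}$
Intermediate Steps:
$F = 24$ ($F = \left(-3\right) \left(-8\right) = 24$)
$H{\left(D \right)} = 3$ ($H{\left(D \right)} = 2 + \frac{D}{D} = 2 + 1 = 3$)
$I{\left(z \right)} = 12 + z^{2}$ ($I{\left(z \right)} = \frac{\left(z^{2} + z z\right) + 24}{2} = \frac{\left(z^{2} + z^{2}\right) + 24}{2} = \frac{2 z^{2} + 24}{2} = \frac{24 + 2 z^{2}}{2} = 12 + z^{2}$)
$\frac{1}{I{\left(H{\left(13 \right)} \right)} + 31438} = \frac{1}{\left(12 + 3^{2}\right) + 31438} = \frac{1}{\left(12 + 9\right) + 31438} = \frac{1}{21 + 31438} = \frac{1}{31459}$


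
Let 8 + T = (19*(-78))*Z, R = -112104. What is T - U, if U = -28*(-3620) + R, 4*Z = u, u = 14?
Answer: 5549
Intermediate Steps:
Z = 7/2 (Z = (¼)*14 = 7/2 ≈ 3.5000)
T = -5195 (T = -8 + (19*(-78))*(7/2) = -8 - 1482*7/2 = -8 - 5187 = -5195)
U = -10744 (U = -28*(-3620) - 112104 = 101360 - 112104 = -10744)
T - U = -5195 - 1*(-10744) = -5195 + 10744 = 5549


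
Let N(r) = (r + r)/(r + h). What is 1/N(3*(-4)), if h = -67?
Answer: 79/24 ≈ 3.2917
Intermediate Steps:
N(r) = 2*r/(-67 + r) (N(r) = (r + r)/(r - 67) = (2*r)/(-67 + r) = 2*r/(-67 + r))
1/N(3*(-4)) = 1/(2*(3*(-4))/(-67 + 3*(-4))) = 1/(2*(-12)/(-67 - 12)) = 1/(2*(-12)/(-79)) = 1/(2*(-12)*(-1/79)) = 1/(24/79) = 79/24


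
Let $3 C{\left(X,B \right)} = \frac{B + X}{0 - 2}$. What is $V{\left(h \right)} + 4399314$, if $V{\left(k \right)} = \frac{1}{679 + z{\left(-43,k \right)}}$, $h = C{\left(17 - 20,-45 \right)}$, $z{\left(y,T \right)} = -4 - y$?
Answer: $\frac{3158707453}{718} \approx 4.3993 \cdot 10^{6}$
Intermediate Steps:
$C{\left(X,B \right)} = - \frac{B}{6} - \frac{X}{6}$ ($C{\left(X,B \right)} = \frac{\left(B + X\right) \frac{1}{0 - 2}}{3} = \frac{\left(B + X\right) \frac{1}{-2}}{3} = \frac{\left(B + X\right) \left(- \frac{1}{2}\right)}{3} = \frac{- \frac{B}{2} - \frac{X}{2}}{3} = - \frac{B}{6} - \frac{X}{6}$)
$h = 8$ ($h = \left(- \frac{1}{6}\right) \left(-45\right) - \frac{17 - 20}{6} = \frac{15}{2} - \frac{17 - 20}{6} = \frac{15}{2} - - \frac{1}{2} = \frac{15}{2} + \frac{1}{2} = 8$)
$V{\left(k \right)} = \frac{1}{718}$ ($V{\left(k \right)} = \frac{1}{679 - -39} = \frac{1}{679 + \left(-4 + 43\right)} = \frac{1}{679 + 39} = \frac{1}{718}$)
$V{\left(h \right)} + 4399314 = \frac{1}{718} + 4399314 = \frac{3158707453}{718}$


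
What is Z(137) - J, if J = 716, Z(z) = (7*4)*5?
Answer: -576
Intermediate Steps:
Z(z) = 140 (Z(z) = 28*5 = 140)
Z(137) - J = 140 - 1*716 = 140 - 716 = -576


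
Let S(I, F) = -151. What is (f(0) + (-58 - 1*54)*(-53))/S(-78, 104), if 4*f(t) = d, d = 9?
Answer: -23753/604 ≈ -39.326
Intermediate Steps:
f(t) = 9/4 (f(t) = (¼)*9 = 9/4)
(f(0) + (-58 - 1*54)*(-53))/S(-78, 104) = (9/4 + (-58 - 1*54)*(-53))/(-151) = (9/4 + (-58 - 54)*(-53))*(-1/151) = (9/4 - 112*(-53))*(-1/151) = (9/4 + 5936)*(-1/151) = (23753/4)*(-1/151) = -23753/604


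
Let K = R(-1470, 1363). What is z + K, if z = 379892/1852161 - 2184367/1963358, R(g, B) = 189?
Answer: 23585864885339/125395004022 ≈ 188.09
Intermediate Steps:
K = 189
z = -113790874819/125395004022 (z = 379892*(1/1852161) - 2184367*1/1963358 = 379892/1852161 - 75323/67702 = -113790874819/125395004022 ≈ -0.90746)
z + K = -113790874819/125395004022 + 189 = 23585864885339/125395004022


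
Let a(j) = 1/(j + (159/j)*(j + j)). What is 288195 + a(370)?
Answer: 198278161/688 ≈ 2.8820e+5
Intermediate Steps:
a(j) = 1/(318 + j) (a(j) = 1/(j + (159/j)*(2*j)) = 1/(j + 318) = 1/(318 + j))
288195 + a(370) = 288195 + 1/(318 + 370) = 288195 + 1/688 = 198278161/688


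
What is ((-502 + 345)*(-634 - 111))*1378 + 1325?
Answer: 161179095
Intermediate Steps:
((-502 + 345)*(-634 - 111))*1378 + 1325 = -157*(-745)*1378 + 1325 = 116965*1378 + 1325 = 161177770 + 1325 = 161179095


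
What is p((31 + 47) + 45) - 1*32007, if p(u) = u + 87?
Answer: -31797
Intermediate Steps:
p(u) = 87 + u
p((31 + 47) + 45) - 1*32007 = (87 + ((31 + 47) + 45)) - 1*32007 = (87 + (78 + 45)) - 32007 = (87 + 123) - 32007 = 210 - 32007 = -31797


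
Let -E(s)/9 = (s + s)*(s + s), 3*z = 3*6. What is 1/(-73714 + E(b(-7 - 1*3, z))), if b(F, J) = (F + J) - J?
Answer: -1/77314 ≈ -1.2934e-5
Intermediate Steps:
z = 6 (z = (3*6)/3 = (⅓)*18 = 6)
b(F, J) = F
E(s) = -36*s² (E(s) = -9*(s + s)*(s + s) = -9*2*s*2*s = -36*s²)
1/(-73714 + E(b(-7 - 1*3, z))) = 1/(-73714 - 36*(-7 - 1*3)²) = 1/(-73714 - 36*(-7 - 3)²) = 1/(-73714 - 36*(-10)²) = 1/(-73714 - 36*100) = 1/(-73714 - 3600) = 1/(-77314) = -1/77314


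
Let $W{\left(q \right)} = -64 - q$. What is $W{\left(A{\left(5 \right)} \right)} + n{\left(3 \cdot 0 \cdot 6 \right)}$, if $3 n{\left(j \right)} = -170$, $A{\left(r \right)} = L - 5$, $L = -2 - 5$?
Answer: $- \frac{326}{3} \approx -108.67$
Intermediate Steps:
$L = -7$
$A{\left(r \right)} = -12$ ($A{\left(r \right)} = -7 - 5 = -12$)
$n{\left(j \right)} = - \frac{170}{3}$ ($n{\left(j \right)} = \frac{1}{3} \left(-170\right) = - \frac{170}{3}$)
$W{\left(A{\left(5 \right)} \right)} + n{\left(3 \cdot 0 \cdot 6 \right)} = \left(-64 - -12\right) - \frac{170}{3} = \left(-64 + 12\right) - \frac{170}{3} = -52 - \frac{170}{3} = - \frac{326}{3}$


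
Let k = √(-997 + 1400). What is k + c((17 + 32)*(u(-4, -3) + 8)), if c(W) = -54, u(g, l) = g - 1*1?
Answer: -54 + √403 ≈ -33.925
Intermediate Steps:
u(g, l) = -1 + g (u(g, l) = g - 1 = -1 + g)
k = √403 ≈ 20.075
k + c((17 + 32)*(u(-4, -3) + 8)) = √403 - 54 = -54 + √403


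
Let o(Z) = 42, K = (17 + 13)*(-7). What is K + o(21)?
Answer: -168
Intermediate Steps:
K = -210 (K = 30*(-7) = -210)
K + o(21) = -210 + 42 = -168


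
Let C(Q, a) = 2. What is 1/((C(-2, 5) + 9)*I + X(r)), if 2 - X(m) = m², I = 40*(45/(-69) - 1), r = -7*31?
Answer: -23/1099721 ≈ -2.0914e-5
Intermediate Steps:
r = -217
I = -1520/23 (I = 40*(45*(-1/69) - 1) = 40*(-15/23 - 1) = 40*(-38/23) = -1520/23 ≈ -66.087)
X(m) = 2 - m²
1/((C(-2, 5) + 9)*I + X(r)) = 1/((2 + 9)*(-1520/23) + (2 - 1*(-217)²)) = 1/(11*(-1520/23) + (2 - 1*47089)) = 1/(-16720/23 + (2 - 47089)) = 1/(-16720/23 - 47087) = 1/(-1099721/23) = -23/1099721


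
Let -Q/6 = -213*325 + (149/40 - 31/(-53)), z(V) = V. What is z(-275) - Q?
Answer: -440535089/1060 ≈ -4.1560e+5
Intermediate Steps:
Q = 440243589/1060 (Q = -6*(-213*325 + (149/40 - 31/(-53))) = -6*(-69225 + (149*(1/40) - 31*(-1/53))) = -6*(-69225 + (149/40 + 31/53)) = -6*(-69225 + 9137/2120) = -6*(-146747863/2120) = 440243589/1060 ≈ 4.1532e+5)
z(-275) - Q = -275 - 1*440243589/1060 = -275 - 440243589/1060 = -440535089/1060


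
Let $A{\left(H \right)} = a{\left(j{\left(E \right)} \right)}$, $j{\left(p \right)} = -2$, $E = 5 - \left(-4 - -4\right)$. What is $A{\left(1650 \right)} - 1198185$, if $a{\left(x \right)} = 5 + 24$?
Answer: $-1198156$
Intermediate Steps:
$E = 5$ ($E = 5 - \left(-4 + 4\right) = 5 - 0 = 5 + 0 = 5$)
$a{\left(x \right)} = 29$
$A{\left(H \right)} = 29$
$A{\left(1650 \right)} - 1198185 = 29 - 1198185 = -1198156$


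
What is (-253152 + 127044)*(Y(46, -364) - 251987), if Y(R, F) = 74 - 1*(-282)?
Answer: 31732682148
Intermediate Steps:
Y(R, F) = 356 (Y(R, F) = 74 + 282 = 356)
(-253152 + 127044)*(Y(46, -364) - 251987) = (-253152 + 127044)*(356 - 251987) = -126108*(-251631) = 31732682148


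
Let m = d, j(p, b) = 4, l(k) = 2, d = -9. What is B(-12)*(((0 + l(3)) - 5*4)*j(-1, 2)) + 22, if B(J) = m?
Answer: 670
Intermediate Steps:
m = -9
B(J) = -9
B(-12)*(((0 + l(3)) - 5*4)*j(-1, 2)) + 22 = -9*((0 + 2) - 5*4)*4 + 22 = -9*(2 - 20)*4 + 22 = -(-162)*4 + 22 = -9*(-72) + 22 = 648 + 22 = 670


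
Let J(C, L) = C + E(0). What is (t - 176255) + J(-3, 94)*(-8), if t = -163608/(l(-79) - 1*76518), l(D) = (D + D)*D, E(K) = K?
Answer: -2821241177/16009 ≈ -1.7623e+5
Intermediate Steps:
l(D) = 2*D² (l(D) = (2*D)*D = 2*D²)
J(C, L) = C (J(C, L) = C + 0 = C)
t = 40902/16009 (t = -163608/(2*(-79)² - 1*76518) = -163608/(2*6241 - 76518) = -163608/(12482 - 76518) = -163608/(-64036) = -163608*(-1/64036) = 40902/16009 ≈ 2.5549)
(t - 176255) + J(-3, 94)*(-8) = (40902/16009 - 176255) - 3*(-8) = -2821625393/16009 + 24 = -2821241177/16009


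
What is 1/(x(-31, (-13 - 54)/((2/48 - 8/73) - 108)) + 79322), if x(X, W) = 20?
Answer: 1/79342 ≈ 1.2604e-5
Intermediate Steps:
1/(x(-31, (-13 - 54)/((2/48 - 8/73) - 108)) + 79322) = 1/(20 + 79322) = 1/79342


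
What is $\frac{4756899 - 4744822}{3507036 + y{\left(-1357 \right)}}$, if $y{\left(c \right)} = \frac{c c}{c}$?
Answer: $\frac{12077}{3505679} \approx 0.003445$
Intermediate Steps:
$y{\left(c \right)} = c$ ($y{\left(c \right)} = \frac{c^{2}}{c} = c$)
$\frac{4756899 - 4744822}{3507036 + y{\left(-1357 \right)}} = \frac{4756899 - 4744822}{3507036 - 1357} = \frac{12077}{3505679}$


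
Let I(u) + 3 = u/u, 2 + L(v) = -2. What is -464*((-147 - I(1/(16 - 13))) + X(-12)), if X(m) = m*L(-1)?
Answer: 45008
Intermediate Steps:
L(v) = -4 (L(v) = -2 - 2 = -4)
I(u) = -2 (I(u) = -3 + u/u = -3 + 1 = -2)
X(m) = -4*m (X(m) = m*(-4) = -4*m)
-464*((-147 - I(1/(16 - 13))) + X(-12)) = -464*((-147 - 1*(-2)) - 4*(-12)) = -464*((-147 + 2) + 48) = -464*(-145 + 48) = -464*(-97) = 45008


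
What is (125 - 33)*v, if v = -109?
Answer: -10028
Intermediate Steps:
(125 - 33)*v = (125 - 33)*(-109) = 92*(-109) = -10028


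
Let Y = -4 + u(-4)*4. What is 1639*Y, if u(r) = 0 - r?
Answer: 19668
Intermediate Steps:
u(r) = -r
Y = 12 (Y = -4 - 1*(-4)*4 = -4 + 4*4 = -4 + 16 = 12)
1639*Y = 1639*12 = 19668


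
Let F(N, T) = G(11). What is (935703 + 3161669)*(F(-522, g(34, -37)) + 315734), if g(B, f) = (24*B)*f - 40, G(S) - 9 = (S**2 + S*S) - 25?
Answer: 1294605657120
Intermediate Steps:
G(S) = -16 + 2*S**2 (G(S) = 9 + ((S**2 + S*S) - 25) = 9 + ((S**2 + S**2) - 25) = 9 + (2*S**2 - 25) = 9 + (-25 + 2*S**2) = -16 + 2*S**2)
g(B, f) = -40 + 24*B*f (g(B, f) = 24*B*f - 40 = -40 + 24*B*f)
F(N, T) = 226 (F(N, T) = -16 + 2*11**2 = -16 + 2*121 = -16 + 242 = 226)
(935703 + 3161669)*(F(-522, g(34, -37)) + 315734) = (935703 + 3161669)*(226 + 315734) = 4097372*315960 = 1294605657120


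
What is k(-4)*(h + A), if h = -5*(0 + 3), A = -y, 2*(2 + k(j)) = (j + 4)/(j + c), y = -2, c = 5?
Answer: 26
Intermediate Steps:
k(j) = -2 + (4 + j)/(2*(5 + j)) (k(j) = -2 + ((j + 4)/(j + 5))/2 = -2 + ((4 + j)/(5 + j))/2 = -2 + (4 + j)/(2*(5 + j)))
A = 2 (A = -1*(-2) = 2)
h = -15 (h = -5*3 = -15)
k(-4)*(h + A) = ((-16 - 3*(-4))/(2*(5 - 4)))*(-15 + 2) = ((1/2)*(-16 + 12)/1)*(-13) = ((1/2)*1*(-4))*(-13) = -2*(-13) = 26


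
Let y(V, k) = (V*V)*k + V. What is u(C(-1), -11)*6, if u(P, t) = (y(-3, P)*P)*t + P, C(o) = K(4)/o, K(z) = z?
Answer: -10320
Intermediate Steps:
y(V, k) = V + k*V² (y(V, k) = V²*k + V = k*V² + V = V + k*V²)
C(o) = 4/o
u(P, t) = P + P*t*(-3 + 9*P) (u(P, t) = ((-3*(1 - 3*P))*P)*t + P = ((-3 + 9*P)*P)*t + P = (P*(-3 + 9*P))*t + P = P*t*(-3 + 9*P) + P = P + P*t*(-3 + 9*P))
u(C(-1), -11)*6 = ((4/(-1))*(1 + 3*(-11)*(-1 + 3*(4/(-1)))))*6 = ((4*(-1))*(1 + 3*(-11)*(-1 + 3*(4*(-1)))))*6 = -4*(1 + 3*(-11)*(-1 + 3*(-4)))*6 = -4*(1 + 3*(-11)*(-1 - 12))*6 = -4*(1 + 3*(-11)*(-13))*6 = -4*(1 + 429)*6 = -4*430*6 = -1720*6 = -10320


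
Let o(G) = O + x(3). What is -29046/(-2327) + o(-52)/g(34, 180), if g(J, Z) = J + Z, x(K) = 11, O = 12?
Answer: 6269365/497978 ≈ 12.590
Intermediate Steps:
o(G) = 23 (o(G) = 12 + 11 = 23)
-29046/(-2327) + o(-52)/g(34, 180) = -29046/(-2327) + 23/(34 + 180) = -29046*(-1/2327) + 23/214 = 29046/2327 + 23*(1/214) = 29046/2327 + 23/214 = 6269365/497978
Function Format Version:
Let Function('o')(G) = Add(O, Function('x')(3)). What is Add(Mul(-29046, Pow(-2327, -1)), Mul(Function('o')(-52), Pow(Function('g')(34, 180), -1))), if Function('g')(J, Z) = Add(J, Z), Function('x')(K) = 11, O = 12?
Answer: Rational(6269365, 497978) ≈ 12.590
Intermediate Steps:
Function('o')(G) = 23 (Function('o')(G) = Add(12, 11) = 23)
Add(Mul(-29046, Pow(-2327, -1)), Mul(Function('o')(-52), Pow(Function('g')(34, 180), -1))) = Add(Mul(-29046, Pow(-2327, -1)), Mul(23, Pow(Add(34, 180), -1))) = Add(Mul(-29046, Rational(-1, 2327)), Mul(23, Pow(214, -1))) = Add(Rational(29046, 2327), Mul(23, Rational(1, 214))) = Add(Rational(29046, 2327), Rational(23, 214)) = Rational(6269365, 497978)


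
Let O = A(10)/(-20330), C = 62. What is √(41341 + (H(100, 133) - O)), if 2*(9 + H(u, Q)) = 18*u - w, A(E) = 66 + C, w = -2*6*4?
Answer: 4*√272887241885/10165 ≈ 205.56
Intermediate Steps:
w = -48 (w = -12*4 = -48)
A(E) = 128 (A(E) = 66 + 62 = 128)
H(u, Q) = 15 + 9*u (H(u, Q) = -9 + (18*u - 1*(-48))/2 = -9 + (18*u + 48)/2 = -9 + (48 + 18*u)/2 = -9 + (24 + 9*u) = 15 + 9*u)
O = -64/10165 (O = 128/(-20330) = 128*(-1/20330) = -64/10165 ≈ -0.0062961)
√(41341 + (H(100, 133) - O)) = √(41341 + ((15 + 9*100) - 1*(-64/10165))) = √(41341 + ((15 + 900) + 64/10165)) = √(41341 + (915 + 64/10165)) = √(41341 + 9301039/10165) = √(429532304/10165) = 4*√272887241885/10165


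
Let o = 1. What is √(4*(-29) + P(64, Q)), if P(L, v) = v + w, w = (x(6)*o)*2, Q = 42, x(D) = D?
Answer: I*√62 ≈ 7.874*I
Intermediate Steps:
w = 12 (w = (6*1)*2 = 6*2 = 12)
P(L, v) = 12 + v (P(L, v) = v + 12 = 12 + v)
√(4*(-29) + P(64, Q)) = √(4*(-29) + (12 + 42)) = √(-116 + 54) = √(-62) = I*√62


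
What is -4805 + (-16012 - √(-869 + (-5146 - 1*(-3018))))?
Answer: -20817 - 9*I*√37 ≈ -20817.0 - 54.745*I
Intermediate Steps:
-4805 + (-16012 - √(-869 + (-5146 - 1*(-3018)))) = -4805 + (-16012 - √(-869 + (-5146 + 3018))) = -4805 + (-16012 - √(-869 - 2128)) = -4805 + (-16012 - √(-2997)) = -4805 + (-16012 - 9*I*√37) = -20817 - 9*I*√37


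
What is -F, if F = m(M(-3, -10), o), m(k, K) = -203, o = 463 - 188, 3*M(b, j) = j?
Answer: 203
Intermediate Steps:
M(b, j) = j/3
o = 275
F = -203
-F = -1*(-203) = 203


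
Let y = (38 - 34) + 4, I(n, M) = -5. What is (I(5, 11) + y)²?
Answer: 9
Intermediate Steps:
y = 8 (y = 4 + 4 = 8)
(I(5, 11) + y)² = (-5 + 8)² = 3² = 9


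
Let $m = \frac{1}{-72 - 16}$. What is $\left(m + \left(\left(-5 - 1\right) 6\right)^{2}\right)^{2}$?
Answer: $\frac{13006718209}{7744} \approx 1.6796 \cdot 10^{6}$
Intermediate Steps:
$m = - \frac{1}{88}$ ($m = \frac{1}{-88} = - \frac{1}{88} \approx -0.011364$)
$\left(m + \left(\left(-5 - 1\right) 6\right)^{2}\right)^{2} = \left(- \frac{1}{88} + \left(\left(-5 - 1\right) 6\right)^{2}\right)^{2} = \left(- \frac{1}{88} + \left(\left(-6\right) 6\right)^{2}\right)^{2} = \left(- \frac{1}{88} + \left(-36\right)^{2}\right)^{2} = \left(- \frac{1}{88} + 1296\right)^{2} = \left(\frac{114047}{88}\right)^{2} = \frac{13006718209}{7744}$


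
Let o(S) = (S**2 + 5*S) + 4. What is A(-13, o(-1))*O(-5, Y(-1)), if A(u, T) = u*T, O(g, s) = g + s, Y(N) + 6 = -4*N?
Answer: 0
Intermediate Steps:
Y(N) = -6 - 4*N
o(S) = 4 + S**2 + 5*S
A(u, T) = T*u
A(-13, o(-1))*O(-5, Y(-1)) = ((4 + (-1)**2 + 5*(-1))*(-13))*(-5 + (-6 - 4*(-1))) = ((4 + 1 - 5)*(-13))*(-5 + (-6 + 4)) = (0*(-13))*(-5 - 2) = 0*(-7) = 0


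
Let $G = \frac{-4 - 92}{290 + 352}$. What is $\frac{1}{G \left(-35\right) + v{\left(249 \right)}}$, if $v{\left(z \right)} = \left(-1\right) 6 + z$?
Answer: $\frac{107}{26561} \approx 0.0040285$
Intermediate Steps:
$v{\left(z \right)} = -6 + z$
$G = - \frac{16}{107}$ ($G = - \frac{96}{642} = \left(-96\right) \frac{1}{642} = - \frac{16}{107} \approx -0.14953$)
$\frac{1}{G \left(-35\right) + v{\left(249 \right)}} = \frac{1}{\left(- \frac{16}{107}\right) \left(-35\right) + \left(-6 + 249\right)} = \frac{1}{\frac{560}{107} + 243} = \frac{1}{\frac{26561}{107}} = \frac{107}{26561}$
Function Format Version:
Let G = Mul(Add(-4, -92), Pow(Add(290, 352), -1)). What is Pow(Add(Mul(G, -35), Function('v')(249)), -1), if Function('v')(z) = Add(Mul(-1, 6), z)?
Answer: Rational(107, 26561) ≈ 0.0040285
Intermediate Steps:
Function('v')(z) = Add(-6, z)
G = Rational(-16, 107) (G = Mul(-96, Pow(642, -1)) = Mul(-96, Rational(1, 642)) = Rational(-16, 107) ≈ -0.14953)
Pow(Add(Mul(G, -35), Function('v')(249)), -1) = Pow(Add(Mul(Rational(-16, 107), -35), Add(-6, 249)), -1) = Pow(Add(Rational(560, 107), 243), -1) = Pow(Rational(26561, 107), -1) = Rational(107, 26561)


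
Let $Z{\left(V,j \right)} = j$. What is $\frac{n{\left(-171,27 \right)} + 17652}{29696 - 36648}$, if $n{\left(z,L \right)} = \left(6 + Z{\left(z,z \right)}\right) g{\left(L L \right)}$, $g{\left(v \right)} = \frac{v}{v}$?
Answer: $- \frac{17487}{6952} \approx -2.5154$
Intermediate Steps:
$g{\left(v \right)} = 1$
$n{\left(z,L \right)} = 6 + z$ ($n{\left(z,L \right)} = \left(6 + z\right) 1 = 6 + z$)
$\frac{n{\left(-171,27 \right)} + 17652}{29696 - 36648} = \frac{\left(6 - 171\right) + 17652}{29696 - 36648} = \frac{-165 + 17652}{-6952} = 17487 \left(- \frac{1}{6952}\right) = - \frac{17487}{6952}$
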